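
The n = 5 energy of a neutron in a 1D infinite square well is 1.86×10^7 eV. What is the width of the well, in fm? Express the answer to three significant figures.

From E_n = n²h²/(8m_nL²), L = n·h/√(8m_nE_n).
E_5 = 1.86×10^7 eV = 2.980×10^-12 J, so L = 5·6.626×10^-34/√(8·1.675×10^-27·2.980×10^-12) = 1.66×10^-14 m = 16.6 fm.

L = 16.6 fm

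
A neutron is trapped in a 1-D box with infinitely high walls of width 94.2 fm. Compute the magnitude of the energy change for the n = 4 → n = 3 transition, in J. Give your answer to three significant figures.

|ΔE| = 2.58×10^-14 J

E_1 = h²/(8m_nL²) = 3.692×10^-15 J.
|ΔE| = |4² − 3²|·E_1 = 7·3.692×10^-15 J = 2.58×10^-14 J.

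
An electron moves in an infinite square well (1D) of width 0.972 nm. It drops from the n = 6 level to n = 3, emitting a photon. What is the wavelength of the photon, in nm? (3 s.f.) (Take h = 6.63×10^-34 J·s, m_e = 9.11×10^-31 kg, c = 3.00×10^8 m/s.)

E_1 = h²/(8m_eL²) = 6.384×10^-20 J, so ΔE = (6² − 3²)E_1 = 1.724×10^-18 J.
λ = hc/ΔE = (6.63×10^-34·3.00×10^8)/1.724×10^-18 = 1.15×10^-7 m = 115 nm.

λ = 115 nm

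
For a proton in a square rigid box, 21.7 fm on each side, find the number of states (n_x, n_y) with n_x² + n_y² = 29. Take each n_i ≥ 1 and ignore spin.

The level has n_x² + n_y² = 29. The ordered positive-integer solutions are (2, 5), (5, 2).
That gives 2 states.

degeneracy = 2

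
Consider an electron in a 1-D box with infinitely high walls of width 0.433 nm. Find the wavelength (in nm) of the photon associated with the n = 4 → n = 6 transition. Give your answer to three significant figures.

E_1 = h²/(8m_eL²) = 3.213×10^-19 J, so ΔE = (6² − 4²)E_1 = 6.426×10^-18 J.
λ = hc/ΔE = (6.626×10^-34·2.998×10^8)/6.426×10^-18 = 3.09×10^-8 m = 30.9 nm.

λ = 30.9 nm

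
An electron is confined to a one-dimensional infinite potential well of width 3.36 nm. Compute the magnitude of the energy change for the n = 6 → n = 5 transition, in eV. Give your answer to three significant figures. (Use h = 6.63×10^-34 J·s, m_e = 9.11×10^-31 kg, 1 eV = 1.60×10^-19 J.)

|ΔE| = 0.367 eV

E_1 = h²/(8m_eL²) = 5.342×10^-21 J.
|ΔE| = |6² − 5²|·E_1 = 11·5.342×10^-21 J = 5.876×10^-20 J = 0.367 eV.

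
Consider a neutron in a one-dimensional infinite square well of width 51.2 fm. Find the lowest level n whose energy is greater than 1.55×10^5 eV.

E_1 = h²/(8m_nL²) = 1.250×10^-14 J = 7.803×10^4 eV.
Need n² > 1.55×10^5/7.803×10^4 = 1.986, i.e. n > 1.409.
The smallest integer satisfying this is n = 2.

n = 2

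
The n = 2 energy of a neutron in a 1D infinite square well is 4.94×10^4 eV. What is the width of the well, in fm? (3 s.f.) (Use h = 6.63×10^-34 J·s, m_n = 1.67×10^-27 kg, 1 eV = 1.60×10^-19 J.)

From E_n = n²h²/(8m_nL²), L = n·h/√(8m_nE_n).
E_2 = 4.94×10^4 eV = 7.904×10^-15 J, so L = 2·6.63×10^-34/√(8·1.67×10^-27·7.904×10^-15) = 1.29×10^-13 m = 129 fm.

L = 129 fm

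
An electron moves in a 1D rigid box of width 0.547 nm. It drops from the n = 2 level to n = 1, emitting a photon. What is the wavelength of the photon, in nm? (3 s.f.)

E_1 = h²/(8m_eL²) = 2.014×10^-19 J, so ΔE = (2² − 1²)E_1 = 6.042×10^-19 J.
λ = hc/ΔE = (6.626×10^-34·2.998×10^8)/6.042×10^-19 = 3.29×10^-7 m = 329 nm.

λ = 329 nm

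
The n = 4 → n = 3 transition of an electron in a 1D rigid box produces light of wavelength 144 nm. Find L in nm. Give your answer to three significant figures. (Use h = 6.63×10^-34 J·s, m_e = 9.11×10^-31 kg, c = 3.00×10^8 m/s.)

The photon carries ΔE = hc/λ = 6.63×10^-34·3.00×10^8/1.44×10^-7 m = 1.381×10^-18 J.
Since ΔE = (4² − 3²)E_1, E_1 = 1.973×10^-19 J, and L = h/√(8m_eE_1) = 5.53×10^-10 m = 0.553 nm.

L = 0.553 nm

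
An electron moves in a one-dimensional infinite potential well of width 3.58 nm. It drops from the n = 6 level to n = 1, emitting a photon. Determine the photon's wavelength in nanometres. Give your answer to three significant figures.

λ = 1.21×10^3 nm

E_1 = h²/(8m_eL²) = 4.701×10^-21 J, so ΔE = (6² − 1²)E_1 = 1.645×10^-19 J.
λ = hc/ΔE = (6.626×10^-34·2.998×10^8)/1.645×10^-19 = 1.21×10^-6 m = 1.21×10^3 nm.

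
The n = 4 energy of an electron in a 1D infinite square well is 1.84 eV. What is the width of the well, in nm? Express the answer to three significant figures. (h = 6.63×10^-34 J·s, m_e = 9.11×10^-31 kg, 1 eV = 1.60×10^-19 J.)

L = 1.81 nm

From E_n = n²h²/(8m_eL²), L = n·h/√(8m_eE_n).
E_4 = 1.84 eV = 2.944×10^-19 J, so L = 4·6.63×10^-34/√(8·9.11×10^-31·2.944×10^-19) = 1.81×10^-9 m = 1.81 nm.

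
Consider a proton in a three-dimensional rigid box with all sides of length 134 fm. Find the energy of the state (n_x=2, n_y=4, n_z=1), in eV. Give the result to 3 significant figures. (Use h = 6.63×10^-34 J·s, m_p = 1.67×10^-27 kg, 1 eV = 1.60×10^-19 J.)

For a 3D rectangular well E = (h²/8m_p)·Σ n_i²/L_i² = (6.63×10^-34)²/(8·1.67×10^-27) · [2²/(134 fm)² + 4²/(134 fm)² + 1²/(134 fm)²].
Evaluating gives E = 3.848×10^-14 J = 2.40×10^5 eV.

E = 2.40×10^5 eV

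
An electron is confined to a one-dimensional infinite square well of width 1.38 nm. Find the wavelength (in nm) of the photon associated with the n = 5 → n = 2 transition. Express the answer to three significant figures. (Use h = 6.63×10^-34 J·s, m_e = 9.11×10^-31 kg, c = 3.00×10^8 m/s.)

E_1 = h²/(8m_eL²) = 3.167×10^-20 J, so ΔE = (5² − 2²)E_1 = 6.651×10^-19 J.
λ = hc/ΔE = (6.63×10^-34·3.00×10^8)/6.651×10^-19 = 2.99×10^-7 m = 299 nm.

λ = 299 nm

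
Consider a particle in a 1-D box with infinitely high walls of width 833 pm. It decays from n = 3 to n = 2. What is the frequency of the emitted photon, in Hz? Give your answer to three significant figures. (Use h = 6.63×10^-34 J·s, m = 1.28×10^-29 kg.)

E_1 = h²/(8mL²) = 6.186×10^-21 J and ΔE = (3² − 2²)E_1 = 3.093×10^-20 J.
f = ΔE/h = 3.093×10^-20/6.63×10^-34 = 4.67×10^13 Hz.

f = 4.67×10^13 Hz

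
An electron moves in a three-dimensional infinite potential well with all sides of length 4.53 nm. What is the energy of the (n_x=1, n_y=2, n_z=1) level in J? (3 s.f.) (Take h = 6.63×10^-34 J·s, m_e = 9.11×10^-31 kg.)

E = 1.76×10^-20 J

For a 3D rectangular well E = (h²/8m_e)·Σ n_i²/L_i² = (6.63×10^-34)²/(8·9.11×10^-31) · [1²/(4.53 nm)² + 2²/(4.53 nm)² + 1²/(4.53 nm)²].
Evaluating gives E = 1.76×10^-20 J.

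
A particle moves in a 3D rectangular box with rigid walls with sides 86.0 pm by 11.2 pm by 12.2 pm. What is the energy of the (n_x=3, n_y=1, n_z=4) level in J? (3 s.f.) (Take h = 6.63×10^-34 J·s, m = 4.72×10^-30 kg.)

For a 3D rectangular well E = (h²/8m)·Σ n_i²/L_i² = (6.63×10^-34)²/(8·4.72×10^-30) · [3²/(86.0 pm)² + 1²/(11.2 pm)² + 4²/(12.2 pm)²].
Evaluating gives E = 1.36×10^-15 J.

E = 1.36×10^-15 J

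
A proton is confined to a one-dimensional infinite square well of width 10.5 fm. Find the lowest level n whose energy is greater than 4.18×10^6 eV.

E_1 = h²/(8m_pL²) = 2.975×10^-13 J = 1.857×10^6 eV.
Need n² > 4.18×10^6/1.857×10^6 = 2.251, i.e. n > 1.500.
The smallest integer satisfying this is n = 2.

n = 2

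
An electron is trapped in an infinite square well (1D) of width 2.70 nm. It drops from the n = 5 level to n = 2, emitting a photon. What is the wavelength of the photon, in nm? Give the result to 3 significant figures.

E_1 = h²/(8m_eL²) = 8.264×10^-21 J, so ΔE = (5² − 2²)E_1 = 1.735×10^-19 J.
λ = hc/ΔE = (6.626×10^-34·2.998×10^8)/1.735×10^-19 = 1.14×10^-6 m = 1.14×10^3 nm.

λ = 1.14×10^3 nm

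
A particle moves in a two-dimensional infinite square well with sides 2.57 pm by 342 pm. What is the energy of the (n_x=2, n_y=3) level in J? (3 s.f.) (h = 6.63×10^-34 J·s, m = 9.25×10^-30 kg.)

E = 3.60×10^-15 J

For a 2D rectangular well E = (h²/8m)·Σ n_i²/L_i² = (6.63×10^-34)²/(8·9.25×10^-30) · [2²/(2.57 pm)² + 3²/(342 pm)²].
Evaluating gives E = 3.60×10^-15 J.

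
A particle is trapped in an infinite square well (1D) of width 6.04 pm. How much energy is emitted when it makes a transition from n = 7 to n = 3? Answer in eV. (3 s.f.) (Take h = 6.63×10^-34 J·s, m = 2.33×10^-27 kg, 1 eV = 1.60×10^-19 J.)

E_1 = h²/(8mL²) = 6.464×10^-19 J.
|ΔE| = |7² − 3²|·E_1 = 40·6.464×10^-19 J = 2.586×10^-17 J = 162 eV.

|ΔE| = 162 eV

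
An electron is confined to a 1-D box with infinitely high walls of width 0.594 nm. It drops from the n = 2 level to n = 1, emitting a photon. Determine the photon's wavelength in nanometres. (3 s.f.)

λ = 388 nm

E_1 = h²/(8m_eL²) = 1.708×10^-19 J, so ΔE = (2² − 1²)E_1 = 5.124×10^-19 J.
λ = hc/ΔE = (6.626×10^-34·2.998×10^8)/5.124×10^-19 = 3.88×10^-7 m = 388 nm.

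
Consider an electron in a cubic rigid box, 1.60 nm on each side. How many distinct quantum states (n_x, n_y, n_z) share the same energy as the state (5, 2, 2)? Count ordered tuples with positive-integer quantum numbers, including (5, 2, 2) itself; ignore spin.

degeneracy = 6

The level has n_x² + n_y² + n_z² = 33. The ordered positive-integer solutions are (1, 4, 4), (2, 2, 5), (2, 5, 2), (4, 1, 4), (4, 4, 1), (5, 2, 2).
That gives 6 states.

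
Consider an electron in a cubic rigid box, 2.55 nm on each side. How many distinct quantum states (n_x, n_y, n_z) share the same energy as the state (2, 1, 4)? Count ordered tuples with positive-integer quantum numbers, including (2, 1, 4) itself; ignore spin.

degeneracy = 6

The level has n_x² + n_y² + n_z² = 21. The ordered positive-integer solutions are (1, 2, 4), (1, 4, 2), (2, 1, 4), (2, 4, 1), (4, 1, 2), (4, 2, 1).
That gives 6 states.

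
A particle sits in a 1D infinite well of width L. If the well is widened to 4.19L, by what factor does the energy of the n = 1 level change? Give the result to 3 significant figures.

0.0570

E_n ∝ 1/L², so the energy scales by 1/4.19² = 0.0570.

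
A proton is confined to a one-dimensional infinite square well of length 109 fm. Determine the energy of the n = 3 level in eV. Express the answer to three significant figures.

E_3 = 1.55×10^5 eV

For an infinite well E_n = n²h²/(8m_pL²), so E_1 = h²/(8m_pL²) = (6.626×10^-34)²/(8·1.673×10^-27·(1.09×10^-13 m)²) = 2.761×10^-15 J.
Then E_3 = 3²·E_1 = 9·2.761×10^-15 J = 2.485×10^-14 J.
Converting, E_3 = 2.485×10^-14 J / (1.602×10^-19 J/eV) = 1.55×10^5 eV.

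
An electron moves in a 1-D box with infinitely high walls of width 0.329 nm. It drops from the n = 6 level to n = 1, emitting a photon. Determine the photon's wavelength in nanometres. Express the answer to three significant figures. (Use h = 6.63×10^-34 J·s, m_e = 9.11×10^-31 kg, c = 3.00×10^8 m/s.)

λ = 10.2 nm

E_1 = h²/(8m_eL²) = 5.572×10^-19 J, so ΔE = (6² − 1²)E_1 = 1.950×10^-17 J.
λ = hc/ΔE = (6.63×10^-34·3.00×10^8)/1.950×10^-17 = 1.02×10^-8 m = 10.2 nm.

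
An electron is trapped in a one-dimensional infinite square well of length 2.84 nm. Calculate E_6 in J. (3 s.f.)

E_6 = 2.69×10^-19 J

For an infinite well E_n = n²h²/(8m_eL²), so E_1 = h²/(8m_eL²) = (6.626×10^-34)²/(8·9.109×10^-31·(2.84×10^-9 m)²) = 7.470×10^-21 J.
Then E_6 = 6²·E_1 = 36·7.470×10^-21 J = 2.69×10^-19 J.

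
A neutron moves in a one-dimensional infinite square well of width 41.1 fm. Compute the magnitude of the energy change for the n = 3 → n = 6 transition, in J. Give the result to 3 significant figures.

|ΔE| = 5.24×10^-13 J

E_1 = h²/(8m_nL²) = 1.940×10^-14 J.
|ΔE| = |3² − 6²|·E_1 = 27·1.940×10^-14 J = 5.24×10^-13 J.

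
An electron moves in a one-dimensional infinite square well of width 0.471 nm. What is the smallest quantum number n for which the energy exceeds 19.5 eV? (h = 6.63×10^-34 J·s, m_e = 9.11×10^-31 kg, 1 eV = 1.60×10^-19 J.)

n = 4

E_1 = h²/(8m_eL²) = 2.719×10^-19 J = 1.699 eV.
Need n² > 19.5/1.699 = 11.48, i.e. n > 3.388.
The smallest integer satisfying this is n = 4.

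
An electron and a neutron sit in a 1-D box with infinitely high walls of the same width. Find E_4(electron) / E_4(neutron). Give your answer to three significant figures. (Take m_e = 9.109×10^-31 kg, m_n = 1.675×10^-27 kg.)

1.84×10^3

E_n ∝ 1/m at fixed n and L, so the ratio is m_n/m_e = 1.675×10^-27/9.109×10^-31 = 1.84×10^3.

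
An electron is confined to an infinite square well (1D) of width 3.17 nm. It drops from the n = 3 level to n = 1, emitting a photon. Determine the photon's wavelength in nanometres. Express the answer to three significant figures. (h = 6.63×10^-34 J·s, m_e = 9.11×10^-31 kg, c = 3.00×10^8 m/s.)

E_1 = h²/(8m_eL²) = 6.002×10^-21 J, so ΔE = (3² − 1²)E_1 = 4.802×10^-20 J.
λ = hc/ΔE = (6.63×10^-34·3.00×10^8)/4.802×10^-20 = 4.14×10^-6 m = 4.14×10^3 nm.

λ = 4.14×10^3 nm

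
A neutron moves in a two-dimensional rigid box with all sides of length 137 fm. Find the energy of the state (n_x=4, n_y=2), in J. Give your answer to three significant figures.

E = 3.49×10^-14 J

For a 2D rectangular well E = (h²/8m_n)·Σ n_i²/L_i² = (6.626×10^-34)²/(8·1.675×10^-27) · [4²/(137 fm)² + 2²/(137 fm)²].
Evaluating gives E = 3.49×10^-14 J.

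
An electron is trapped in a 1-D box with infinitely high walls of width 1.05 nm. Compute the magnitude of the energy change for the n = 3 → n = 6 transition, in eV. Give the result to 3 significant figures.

|ΔE| = 9.21 eV

E_1 = h²/(8m_eL²) = 5.465×10^-20 J.
|ΔE| = |3² − 6²|·E_1 = 27·5.465×10^-20 J = 1.476×10^-18 J = 9.21 eV.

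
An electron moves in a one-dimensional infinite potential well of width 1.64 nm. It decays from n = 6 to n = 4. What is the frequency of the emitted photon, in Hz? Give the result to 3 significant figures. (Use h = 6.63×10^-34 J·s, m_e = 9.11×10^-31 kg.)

E_1 = h²/(8m_eL²) = 2.242×10^-20 J and ΔE = (6² − 4²)E_1 = 4.484×10^-19 J.
f = ΔE/h = 4.484×10^-19/6.63×10^-34 = 6.76×10^14 Hz.

f = 6.76×10^14 Hz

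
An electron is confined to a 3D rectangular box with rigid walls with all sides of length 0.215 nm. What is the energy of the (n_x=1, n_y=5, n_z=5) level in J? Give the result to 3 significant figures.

For a 3D rectangular well E = (h²/8m_e)·Σ n_i²/L_i² = (6.626×10^-34)²/(8·9.109×10^-31) · [1²/(0.215 nm)² + 5²/(0.215 nm)² + 5²/(0.215 nm)²].
Evaluating gives E = 6.65×10^-17 J.

E = 6.65×10^-17 J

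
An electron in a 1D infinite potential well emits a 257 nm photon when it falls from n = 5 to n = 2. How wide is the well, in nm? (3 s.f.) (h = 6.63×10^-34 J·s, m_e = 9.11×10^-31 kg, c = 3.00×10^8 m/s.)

L = 1.28 nm

The photon carries ΔE = hc/λ = 6.63×10^-34·3.00×10^8/2.57×10^-7 m = 7.739×10^-19 J.
Since ΔE = (5² − 2²)E_1, E_1 = 3.685×10^-20 J, and L = h/√(8m_eE_1) = 1.28×10^-9 m = 1.28 nm.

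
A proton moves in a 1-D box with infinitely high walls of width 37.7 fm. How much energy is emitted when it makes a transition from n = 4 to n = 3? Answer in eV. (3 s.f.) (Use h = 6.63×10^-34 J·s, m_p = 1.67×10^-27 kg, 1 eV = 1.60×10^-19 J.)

E_1 = h²/(8m_pL²) = 2.315×10^-14 J.
|ΔE| = |4² − 3²|·E_1 = 7·2.315×10^-14 J = 1.621×10^-13 J = 1.01×10^6 eV.

|ΔE| = 1.01×10^6 eV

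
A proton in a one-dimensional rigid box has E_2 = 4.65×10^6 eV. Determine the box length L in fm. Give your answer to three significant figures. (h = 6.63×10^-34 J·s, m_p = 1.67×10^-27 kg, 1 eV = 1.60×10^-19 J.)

From E_n = n²h²/(8m_pL²), L = n·h/√(8m_pE_n).
E_2 = 4.65×10^6 eV = 7.440×10^-13 J, so L = 2·6.63×10^-34/√(8·1.67×10^-27·7.440×10^-13) = 1.33×10^-14 m = 13.3 fm.

L = 13.3 fm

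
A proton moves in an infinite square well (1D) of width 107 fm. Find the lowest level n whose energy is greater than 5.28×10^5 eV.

E_1 = h²/(8m_pL²) = 2.865×10^-15 J = 1.788×10^4 eV.
Need n² > 5.28×10^5/1.788×10^4 = 29.53, i.e. n > 5.434.
The smallest integer satisfying this is n = 6.

n = 6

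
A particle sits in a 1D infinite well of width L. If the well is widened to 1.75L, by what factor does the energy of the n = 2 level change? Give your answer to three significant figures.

0.327

E_n ∝ 1/L², so the energy scales by 1/1.75² = 0.327.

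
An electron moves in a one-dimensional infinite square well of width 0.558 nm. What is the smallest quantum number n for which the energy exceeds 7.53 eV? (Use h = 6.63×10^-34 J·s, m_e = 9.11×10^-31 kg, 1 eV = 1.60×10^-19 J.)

n = 3

E_1 = h²/(8m_eL²) = 1.937×10^-19 J = 1.211 eV.
Need n² > 7.53/1.211 = 6.218, i.e. n > 2.494.
The smallest integer satisfying this is n = 3.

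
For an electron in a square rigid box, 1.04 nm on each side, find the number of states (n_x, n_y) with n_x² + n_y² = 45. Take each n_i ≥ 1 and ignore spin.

degeneracy = 2

The level has n_x² + n_y² = 45. The ordered positive-integer solutions are (3, 6), (6, 3).
That gives 2 states.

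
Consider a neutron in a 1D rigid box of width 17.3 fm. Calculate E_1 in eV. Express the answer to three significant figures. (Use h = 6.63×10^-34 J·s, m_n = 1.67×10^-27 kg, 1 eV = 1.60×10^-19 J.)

E_1 = 6.87×10^5 eV

For an infinite well E_n = n²h²/(8m_nL²), so E_1 = h²/(8m_nL²) = (6.63×10^-34)²/(8·1.67×10^-27·(1.73×10^-14 m)²) = 1.099×10^-13 J.
Converting, E_1 = 1.099×10^-13 J / (1.60×10^-19 J/eV) = 6.87×10^5 eV.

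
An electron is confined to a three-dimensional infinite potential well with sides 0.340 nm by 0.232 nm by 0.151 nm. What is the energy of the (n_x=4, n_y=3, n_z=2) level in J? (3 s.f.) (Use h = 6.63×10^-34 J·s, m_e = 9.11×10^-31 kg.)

For a 3D rectangular well E = (h²/8m_e)·Σ n_i²/L_i² = (6.63×10^-34)²/(8·9.11×10^-31) · [4²/(0.340 nm)² + 3²/(0.232 nm)² + 2²/(0.151 nm)²].
Evaluating gives E = 2.90×10^-17 J.

E = 2.90×10^-17 J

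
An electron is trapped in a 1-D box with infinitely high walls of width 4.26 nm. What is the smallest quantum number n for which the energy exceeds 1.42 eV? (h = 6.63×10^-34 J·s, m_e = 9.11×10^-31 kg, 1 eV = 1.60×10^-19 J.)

n = 9

E_1 = h²/(8m_eL²) = 3.324×10^-21 J = 0.02078 eV.
Need n² > 1.42/0.02078 = 68.33, i.e. n > 8.266.
The smallest integer satisfying this is n = 9.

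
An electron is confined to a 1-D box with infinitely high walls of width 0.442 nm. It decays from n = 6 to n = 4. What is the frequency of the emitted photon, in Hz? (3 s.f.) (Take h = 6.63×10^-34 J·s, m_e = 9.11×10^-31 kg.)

f = 9.31×10^15 Hz

E_1 = h²/(8m_eL²) = 3.087×10^-19 J and ΔE = (6² − 4²)E_1 = 6.174×10^-18 J.
f = ΔE/h = 6.174×10^-18/6.63×10^-34 = 9.31×10^15 Hz.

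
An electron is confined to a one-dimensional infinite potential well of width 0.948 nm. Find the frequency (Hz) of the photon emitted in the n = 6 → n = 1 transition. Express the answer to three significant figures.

f = 3.54×10^15 Hz

E_1 = h²/(8m_eL²) = 6.704×10^-20 J and ΔE = (6² − 1²)E_1 = 2.346×10^-18 J.
f = ΔE/h = 2.346×10^-18/6.626×10^-34 = 3.54×10^15 Hz.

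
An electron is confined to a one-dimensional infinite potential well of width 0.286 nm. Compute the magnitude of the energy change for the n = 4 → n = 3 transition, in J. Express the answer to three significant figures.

|ΔE| = 5.16×10^-18 J

E_1 = h²/(8m_eL²) = 7.366×10^-19 J.
|ΔE| = |4² − 3²|·E_1 = 7·7.366×10^-19 J = 5.16×10^-18 J.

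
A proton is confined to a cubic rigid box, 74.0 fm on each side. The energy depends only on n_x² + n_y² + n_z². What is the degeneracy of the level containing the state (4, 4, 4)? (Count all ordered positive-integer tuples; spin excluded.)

The level has n_x² + n_y² + n_z² = 48. The ordered positive-integer solutions are (4, 4, 4).
That gives 1 state.

degeneracy = 1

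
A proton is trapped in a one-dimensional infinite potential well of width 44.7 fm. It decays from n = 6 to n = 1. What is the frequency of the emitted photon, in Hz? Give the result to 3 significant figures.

f = 8.67×10^20 Hz

E_1 = h²/(8m_pL²) = 1.642×10^-14 J and ΔE = (6² − 1²)E_1 = 5.747×10^-13 J.
f = ΔE/h = 5.747×10^-13/6.626×10^-34 = 8.67×10^20 Hz.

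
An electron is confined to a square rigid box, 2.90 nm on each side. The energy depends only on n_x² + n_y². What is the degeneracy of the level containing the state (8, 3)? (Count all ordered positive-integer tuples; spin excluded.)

The level has n_x² + n_y² = 73. The ordered positive-integer solutions are (3, 8), (8, 3).
That gives 2 states.

degeneracy = 2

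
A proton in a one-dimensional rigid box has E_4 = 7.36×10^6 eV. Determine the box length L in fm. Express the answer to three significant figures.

From E_n = n²h²/(8m_pL²), L = n·h/√(8m_pE_n).
E_4 = 7.36×10^6 eV = 1.179×10^-12 J, so L = 4·6.626×10^-34/√(8·1.673×10^-27·1.179×10^-12) = 2.11×10^-14 m = 21.1 fm.

L = 21.1 fm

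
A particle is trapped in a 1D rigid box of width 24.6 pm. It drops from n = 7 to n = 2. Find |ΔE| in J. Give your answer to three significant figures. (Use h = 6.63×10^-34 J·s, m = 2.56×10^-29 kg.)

E_1 = h²/(8mL²) = 3.547×10^-18 J.
|ΔE| = |7² − 2²|·E_1 = 45·3.547×10^-18 J = 1.60×10^-16 J.

|ΔE| = 1.60×10^-16 J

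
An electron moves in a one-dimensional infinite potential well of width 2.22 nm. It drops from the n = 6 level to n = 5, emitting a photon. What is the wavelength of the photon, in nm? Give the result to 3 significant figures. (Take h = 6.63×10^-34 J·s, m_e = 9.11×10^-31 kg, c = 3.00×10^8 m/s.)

λ = 1.48×10^3 nm

E_1 = h²/(8m_eL²) = 1.224×10^-20 J, so ΔE = (6² − 5²)E_1 = 1.346×10^-19 J.
λ = hc/ΔE = (6.63×10^-34·3.00×10^8)/1.346×10^-19 = 1.48×10^-6 m = 1.48×10^3 nm.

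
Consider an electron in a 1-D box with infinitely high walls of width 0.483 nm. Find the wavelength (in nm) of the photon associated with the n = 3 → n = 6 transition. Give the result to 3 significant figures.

λ = 28.5 nm

E_1 = h²/(8m_eL²) = 2.583×10^-19 J, so ΔE = (6² − 3²)E_1 = 6.974×10^-18 J.
λ = hc/ΔE = (6.626×10^-34·2.998×10^8)/6.974×10^-18 = 2.85×10^-8 m = 28.5 nm.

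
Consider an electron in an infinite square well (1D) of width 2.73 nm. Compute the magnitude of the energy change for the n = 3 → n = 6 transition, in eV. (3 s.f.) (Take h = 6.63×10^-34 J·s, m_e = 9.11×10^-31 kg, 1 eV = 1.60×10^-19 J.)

|ΔE| = 1.37 eV

E_1 = h²/(8m_eL²) = 8.093×10^-21 J.
|ΔE| = |3² − 6²|·E_1 = 27·8.093×10^-21 J = 2.185×10^-19 J = 1.37 eV.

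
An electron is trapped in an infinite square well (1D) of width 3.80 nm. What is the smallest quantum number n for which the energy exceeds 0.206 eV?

E_1 = h²/(8m_eL²) = 4.172×10^-21 J = 0.02604 eV.
Need n² > 0.206/0.02604 = 7.911, i.e. n > 2.813.
The smallest integer satisfying this is n = 3.

n = 3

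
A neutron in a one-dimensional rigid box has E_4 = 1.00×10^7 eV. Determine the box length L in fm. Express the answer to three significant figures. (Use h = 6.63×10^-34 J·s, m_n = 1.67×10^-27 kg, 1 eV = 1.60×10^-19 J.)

From E_n = n²h²/(8m_nL²), L = n·h/√(8m_nE_n).
E_4 = 1.00×10^7 eV = 1.600×10^-12 J, so L = 4·6.63×10^-34/√(8·1.67×10^-27·1.600×10^-12) = 1.81×10^-14 m = 18.1 fm.

L = 18.1 fm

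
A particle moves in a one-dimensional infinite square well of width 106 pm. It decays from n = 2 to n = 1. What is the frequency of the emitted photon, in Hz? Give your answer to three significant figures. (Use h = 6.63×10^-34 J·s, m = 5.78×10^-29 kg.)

E_1 = h²/(8mL²) = 8.461×10^-20 J and ΔE = (2² − 1²)E_1 = 2.538×10^-19 J.
f = ΔE/h = 2.538×10^-19/6.63×10^-34 = 3.83×10^14 Hz.

f = 3.83×10^14 Hz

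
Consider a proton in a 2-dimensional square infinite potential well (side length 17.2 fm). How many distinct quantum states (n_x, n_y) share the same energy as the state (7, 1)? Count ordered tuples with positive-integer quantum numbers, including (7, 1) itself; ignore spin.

The level has n_x² + n_y² = 50. The ordered positive-integer solutions are (1, 7), (5, 5), (7, 1).
That gives 3 states.

degeneracy = 3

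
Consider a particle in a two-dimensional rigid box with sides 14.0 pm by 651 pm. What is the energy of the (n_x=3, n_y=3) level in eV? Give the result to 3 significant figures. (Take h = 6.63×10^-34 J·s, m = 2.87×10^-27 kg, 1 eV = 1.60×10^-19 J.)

For a 2D rectangular well E = (h²/8m)·Σ n_i²/L_i² = (6.63×10^-34)²/(8·2.87×10^-27) · [3²/(14.0 pm)² + 3²/(651 pm)²].
Evaluating gives E = 8.795×10^-19 J = 5.50 eV.

E = 5.50 eV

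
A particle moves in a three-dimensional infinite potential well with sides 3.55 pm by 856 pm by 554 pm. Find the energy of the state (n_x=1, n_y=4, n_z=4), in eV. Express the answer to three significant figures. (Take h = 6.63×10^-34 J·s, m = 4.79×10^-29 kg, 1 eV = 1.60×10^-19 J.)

For a 3D rectangular well E = (h²/8m)·Σ n_i²/L_i² = (6.63×10^-34)²/(8·4.79×10^-29) · [1²/(3.55 pm)² + 4²/(856 pm)² + 4²/(554 pm)²].
Evaluating gives E = 9.111×10^-17 J = 569 eV.

E = 569 eV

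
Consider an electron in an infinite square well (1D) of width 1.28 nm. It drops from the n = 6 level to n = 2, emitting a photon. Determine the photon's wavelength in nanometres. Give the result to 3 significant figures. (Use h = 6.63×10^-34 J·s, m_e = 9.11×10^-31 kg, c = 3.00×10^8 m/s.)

λ = 169 nm

E_1 = h²/(8m_eL²) = 3.681×10^-20 J, so ΔE = (6² − 2²)E_1 = 1.178×10^-18 J.
λ = hc/ΔE = (6.63×10^-34·3.00×10^8)/1.178×10^-18 = 1.69×10^-7 m = 169 nm.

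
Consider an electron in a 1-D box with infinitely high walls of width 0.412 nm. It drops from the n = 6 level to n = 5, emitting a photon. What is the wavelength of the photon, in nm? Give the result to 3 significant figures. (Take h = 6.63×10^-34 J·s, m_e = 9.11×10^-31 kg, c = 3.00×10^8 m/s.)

λ = 50.9 nm

E_1 = h²/(8m_eL²) = 3.553×10^-19 J, so ΔE = (6² − 5²)E_1 = 3.908×10^-18 J.
λ = hc/ΔE = (6.63×10^-34·3.00×10^8)/3.908×10^-18 = 5.09×10^-8 m = 50.9 nm.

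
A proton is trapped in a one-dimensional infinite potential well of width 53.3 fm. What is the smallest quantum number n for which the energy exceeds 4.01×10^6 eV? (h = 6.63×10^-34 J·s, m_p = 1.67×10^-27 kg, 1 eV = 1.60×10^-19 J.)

E_1 = h²/(8m_pL²) = 1.158×10^-14 J = 7.238×10^4 eV.
Need n² > 4.01×10^6/7.238×10^4 = 55.40, i.e. n > 7.443.
The smallest integer satisfying this is n = 8.

n = 8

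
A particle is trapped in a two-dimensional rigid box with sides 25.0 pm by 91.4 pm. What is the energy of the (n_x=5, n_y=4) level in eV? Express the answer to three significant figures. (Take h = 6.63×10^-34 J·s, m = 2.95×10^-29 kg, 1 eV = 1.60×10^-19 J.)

E = 488 eV

For a 2D rectangular well E = (h²/8m)·Σ n_i²/L_i² = (6.63×10^-34)²/(8·2.95×10^-29) · [5²/(25.0 pm)² + 4²/(91.4 pm)²].
Evaluating gives E = 7.807×10^-17 J = 488 eV.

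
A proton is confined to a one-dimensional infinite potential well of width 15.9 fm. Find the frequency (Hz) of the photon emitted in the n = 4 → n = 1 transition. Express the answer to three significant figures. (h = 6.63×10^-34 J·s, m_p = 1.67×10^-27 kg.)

E_1 = h²/(8m_pL²) = 1.301×10^-13 J and ΔE = (4² − 1²)E_1 = 1.951×10^-12 J.
f = ΔE/h = 1.951×10^-12/6.63×10^-34 = 2.94×10^21 Hz.

f = 2.94×10^21 Hz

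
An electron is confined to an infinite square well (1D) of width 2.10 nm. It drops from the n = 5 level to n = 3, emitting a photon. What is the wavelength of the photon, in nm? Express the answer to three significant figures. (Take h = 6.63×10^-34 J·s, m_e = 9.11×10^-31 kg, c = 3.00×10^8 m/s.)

E_1 = h²/(8m_eL²) = 1.368×10^-20 J, so ΔE = (5² − 3²)E_1 = 2.189×10^-19 J.
λ = hc/ΔE = (6.63×10^-34·3.00×10^8)/2.189×10^-19 = 9.09×10^-7 m = 909 nm.

λ = 909 nm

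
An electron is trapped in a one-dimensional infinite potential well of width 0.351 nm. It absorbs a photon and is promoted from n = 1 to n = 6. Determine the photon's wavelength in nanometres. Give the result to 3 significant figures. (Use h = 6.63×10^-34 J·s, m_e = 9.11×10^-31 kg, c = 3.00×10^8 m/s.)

E_1 = h²/(8m_eL²) = 4.896×10^-19 J, so ΔE = (6² − 1²)E_1 = 1.714×10^-17 J.
λ = hc/ΔE = (6.63×10^-34·3.00×10^8)/1.714×10^-17 = 1.16×10^-8 m = 11.6 nm.

λ = 11.6 nm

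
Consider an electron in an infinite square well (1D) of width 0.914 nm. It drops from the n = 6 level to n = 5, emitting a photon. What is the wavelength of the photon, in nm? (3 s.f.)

λ = 250 nm

E_1 = h²/(8m_eL²) = 7.212×10^-20 J, so ΔE = (6² − 5²)E_1 = 7.933×10^-19 J.
λ = hc/ΔE = (6.626×10^-34·2.998×10^8)/7.933×10^-19 = 2.50×10^-7 m = 250 nm.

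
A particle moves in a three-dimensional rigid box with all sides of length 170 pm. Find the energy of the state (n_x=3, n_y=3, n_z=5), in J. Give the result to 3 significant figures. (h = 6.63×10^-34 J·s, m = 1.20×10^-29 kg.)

E = 6.81×10^-18 J

For a 3D rectangular well E = (h²/8m)·Σ n_i²/L_i² = (6.63×10^-34)²/(8·1.20×10^-29) · [3²/(170 pm)² + 3²/(170 pm)² + 5²/(170 pm)²].
Evaluating gives E = 6.81×10^-18 J.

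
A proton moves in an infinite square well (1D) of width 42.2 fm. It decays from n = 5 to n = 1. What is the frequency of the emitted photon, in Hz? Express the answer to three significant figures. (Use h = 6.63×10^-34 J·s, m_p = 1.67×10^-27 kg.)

f = 6.69×10^20 Hz

E_1 = h²/(8m_pL²) = 1.848×10^-14 J and ΔE = (5² − 1²)E_1 = 4.435×10^-13 J.
f = ΔE/h = 4.435×10^-13/6.63×10^-34 = 6.69×10^20 Hz.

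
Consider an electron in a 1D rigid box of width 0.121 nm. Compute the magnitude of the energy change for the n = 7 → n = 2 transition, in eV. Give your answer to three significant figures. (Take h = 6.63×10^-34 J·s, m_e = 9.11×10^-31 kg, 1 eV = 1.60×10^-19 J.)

|ΔE| = 1.16×10^3 eV

E_1 = h²/(8m_eL²) = 4.120×10^-18 J.
|ΔE| = |7² − 2²|·E_1 = 45·4.120×10^-18 J = 1.854×10^-16 J = 1.16×10^3 eV.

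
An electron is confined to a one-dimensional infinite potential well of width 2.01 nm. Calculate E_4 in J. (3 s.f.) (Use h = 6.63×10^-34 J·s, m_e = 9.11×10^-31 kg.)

E_4 = 2.39×10^-19 J

For an infinite well E_n = n²h²/(8m_eL²), so E_1 = h²/(8m_eL²) = (6.63×10^-34)²/(8·9.11×10^-31·(2.01×10^-9 m)²) = 1.493×10^-20 J.
Then E_4 = 4²·E_1 = 16·1.493×10^-20 J = 2.39×10^-19 J.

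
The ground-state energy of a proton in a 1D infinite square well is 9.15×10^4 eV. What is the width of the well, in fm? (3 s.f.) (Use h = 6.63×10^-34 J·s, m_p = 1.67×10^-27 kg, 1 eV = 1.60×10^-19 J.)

From E_n = n²h²/(8m_pL²), L = n·h/√(8m_pE_n).
E_1 = 9.15×10^4 eV = 1.464×10^-14 J, so L = 1·6.63×10^-34/√(8·1.67×10^-27·1.464×10^-14) = 4.74×10^-14 m = 47.4 fm.

L = 47.4 fm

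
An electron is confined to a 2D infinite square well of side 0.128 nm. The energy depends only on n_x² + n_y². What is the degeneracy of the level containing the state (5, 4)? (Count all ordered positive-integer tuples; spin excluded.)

degeneracy = 2

The level has n_x² + n_y² = 41. The ordered positive-integer solutions are (4, 5), (5, 4).
That gives 2 states.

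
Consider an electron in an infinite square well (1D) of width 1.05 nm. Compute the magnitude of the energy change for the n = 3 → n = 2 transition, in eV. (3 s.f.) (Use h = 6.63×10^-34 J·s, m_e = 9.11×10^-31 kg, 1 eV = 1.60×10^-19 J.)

|ΔE| = 1.71 eV

E_1 = h²/(8m_eL²) = 5.471×10^-20 J.
|ΔE| = |3² − 2²|·E_1 = 5·5.471×10^-20 J = 2.736×10^-19 J = 1.71 eV.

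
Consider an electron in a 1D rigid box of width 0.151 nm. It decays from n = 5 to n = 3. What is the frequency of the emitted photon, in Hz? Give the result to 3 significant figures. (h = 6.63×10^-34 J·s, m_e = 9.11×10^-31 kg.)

E_1 = h²/(8m_eL²) = 2.645×10^-18 J and ΔE = (5² − 3²)E_1 = 4.232×10^-17 J.
f = ΔE/h = 4.232×10^-17/6.63×10^-34 = 6.38×10^16 Hz.

f = 6.38×10^16 Hz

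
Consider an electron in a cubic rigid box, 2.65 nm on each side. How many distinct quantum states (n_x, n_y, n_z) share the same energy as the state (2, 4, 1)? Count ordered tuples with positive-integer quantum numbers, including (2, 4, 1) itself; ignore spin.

The level has n_x² + n_y² + n_z² = 21. The ordered positive-integer solutions are (1, 2, 4), (1, 4, 2), (2, 1, 4), (2, 4, 1), (4, 1, 2), (4, 2, 1).
That gives 6 states.

degeneracy = 6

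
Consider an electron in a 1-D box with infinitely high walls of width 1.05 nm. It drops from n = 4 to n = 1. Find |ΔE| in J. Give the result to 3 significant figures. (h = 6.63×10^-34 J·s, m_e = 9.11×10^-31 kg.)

|ΔE| = 8.21×10^-19 J

E_1 = h²/(8m_eL²) = 5.471×10^-20 J.
|ΔE| = |4² − 1²|·E_1 = 15·5.471×10^-20 J = 8.21×10^-19 J.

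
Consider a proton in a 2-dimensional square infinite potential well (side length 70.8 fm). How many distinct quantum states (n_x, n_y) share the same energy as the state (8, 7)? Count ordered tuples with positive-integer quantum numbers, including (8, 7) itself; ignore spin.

The level has n_x² + n_y² = 113. The ordered positive-integer solutions are (7, 8), (8, 7).
That gives 2 states.

degeneracy = 2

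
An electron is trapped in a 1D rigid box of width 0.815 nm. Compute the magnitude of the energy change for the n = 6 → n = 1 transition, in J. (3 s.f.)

E_1 = h²/(8m_eL²) = 9.070×10^-20 J.
|ΔE| = |6² − 1²|·E_1 = 35·9.070×10^-20 J = 3.17×10^-18 J.

|ΔE| = 3.17×10^-18 J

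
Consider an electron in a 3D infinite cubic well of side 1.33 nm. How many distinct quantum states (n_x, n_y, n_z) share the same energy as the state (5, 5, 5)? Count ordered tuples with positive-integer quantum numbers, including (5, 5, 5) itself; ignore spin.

degeneracy = 7

The level has n_x² + n_y² + n_z² = 75. The ordered positive-integer solutions are (1, 5, 7), (1, 7, 5), (5, 1, 7), (5, 5, 5), (5, 7, 1), (7, 1, 5), (7, 5, 1).
That gives 7 states.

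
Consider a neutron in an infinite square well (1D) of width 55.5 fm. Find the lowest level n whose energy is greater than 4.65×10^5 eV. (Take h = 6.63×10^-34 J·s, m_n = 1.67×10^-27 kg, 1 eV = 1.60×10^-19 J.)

n = 3

E_1 = h²/(8m_nL²) = 1.068×10^-14 J = 6.675×10^4 eV.
Need n² > 4.65×10^5/6.675×10^4 = 6.966, i.e. n > 2.639.
The smallest integer satisfying this is n = 3.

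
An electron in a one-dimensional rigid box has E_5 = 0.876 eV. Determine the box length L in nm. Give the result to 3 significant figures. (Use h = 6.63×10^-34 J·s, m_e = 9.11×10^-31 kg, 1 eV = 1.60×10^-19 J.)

From E_n = n²h²/(8m_eL²), L = n·h/√(8m_eE_n).
E_5 = 0.876 eV = 1.402×10^-19 J, so L = 5·6.63×10^-34/√(8·9.11×10^-31·1.402×10^-19) = 3.28×10^-9 m = 3.28 nm.

L = 3.28 nm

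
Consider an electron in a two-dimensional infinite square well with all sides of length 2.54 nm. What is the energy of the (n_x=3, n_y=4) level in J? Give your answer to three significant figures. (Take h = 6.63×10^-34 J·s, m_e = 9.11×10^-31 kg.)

E = 2.34×10^-19 J

For a 2D rectangular well E = (h²/8m_e)·Σ n_i²/L_i² = (6.63×10^-34)²/(8·9.11×10^-31) · [3²/(2.54 nm)² + 4²/(2.54 nm)²].
Evaluating gives E = 2.34×10^-19 J.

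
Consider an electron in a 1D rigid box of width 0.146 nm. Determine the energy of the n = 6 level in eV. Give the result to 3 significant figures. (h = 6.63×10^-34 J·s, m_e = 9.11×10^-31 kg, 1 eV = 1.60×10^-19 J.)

For an infinite well E_n = n²h²/(8m_eL²), so E_1 = h²/(8m_eL²) = (6.63×10^-34)²/(8·9.11×10^-31·(1.46×10^-10 m)²) = 2.830×10^-18 J.
Then E_6 = 6²·E_1 = 36·2.830×10^-18 J = 1.019×10^-16 J.
Converting, E_6 = 1.019×10^-16 J / (1.60×10^-19 J/eV) = 637 eV.

E_6 = 637 eV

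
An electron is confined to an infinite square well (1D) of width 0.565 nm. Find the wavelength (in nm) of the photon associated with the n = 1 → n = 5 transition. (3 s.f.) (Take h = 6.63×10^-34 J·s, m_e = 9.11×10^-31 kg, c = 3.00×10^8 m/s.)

E_1 = h²/(8m_eL²) = 1.889×10^-19 J, so ΔE = (5² − 1²)E_1 = 4.534×10^-18 J.
λ = hc/ΔE = (6.63×10^-34·3.00×10^8)/4.534×10^-18 = 4.39×10^-8 m = 43.9 nm.

λ = 43.9 nm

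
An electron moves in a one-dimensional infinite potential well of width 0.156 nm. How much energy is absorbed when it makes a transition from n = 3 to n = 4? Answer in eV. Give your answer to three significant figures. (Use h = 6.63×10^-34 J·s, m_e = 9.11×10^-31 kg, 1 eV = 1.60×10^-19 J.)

|ΔE| = 108 eV

E_1 = h²/(8m_eL²) = 2.478×10^-18 J.
|ΔE| = |3² − 4²|·E_1 = 7·2.478×10^-18 J = 1.735×10^-17 J = 108 eV.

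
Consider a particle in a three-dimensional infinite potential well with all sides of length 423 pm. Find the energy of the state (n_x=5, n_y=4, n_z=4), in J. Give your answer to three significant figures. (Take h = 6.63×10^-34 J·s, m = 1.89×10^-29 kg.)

For a 3D rectangular well E = (h²/8m)·Σ n_i²/L_i² = (6.63×10^-34)²/(8·1.89×10^-29) · [5²/(423 pm)² + 4²/(423 pm)² + 4²/(423 pm)²].
Evaluating gives E = 9.26×10^-19 J.

E = 9.26×10^-19 J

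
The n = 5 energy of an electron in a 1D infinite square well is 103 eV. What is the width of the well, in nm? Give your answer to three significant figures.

L = 0.302 nm

From E_n = n²h²/(8m_eL²), L = n·h/√(8m_eE_n).
E_5 = 103 eV = 1.650×10^-17 J, so L = 5·6.626×10^-34/√(8·9.109×10^-31·1.650×10^-17) = 3.02×10^-10 m = 0.302 nm.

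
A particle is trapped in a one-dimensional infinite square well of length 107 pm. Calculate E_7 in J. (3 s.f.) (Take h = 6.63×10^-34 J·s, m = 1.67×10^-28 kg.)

E_7 = 1.41×10^-18 J

For an infinite well E_n = n²h²/(8mL²), so E_1 = h²/(8mL²) = (6.63×10^-34)²/(8·1.67×10^-28·(1.07×10^-10 m)²) = 2.874×10^-20 J.
Then E_7 = 7²·E_1 = 49·2.874×10^-20 J = 1.41×10^-18 J.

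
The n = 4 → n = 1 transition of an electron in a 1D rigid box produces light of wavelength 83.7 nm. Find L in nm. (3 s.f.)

The photon carries ΔE = hc/λ = 6.626×10^-34·2.998×10^8/8.37×10^-8 m = 2.373×10^-18 J.
Since ΔE = (4² − 1²)E_1, E_1 = 1.582×10^-19 J, and L = h/√(8m_eE_1) = 6.17×10^-10 m = 0.617 nm.

L = 0.617 nm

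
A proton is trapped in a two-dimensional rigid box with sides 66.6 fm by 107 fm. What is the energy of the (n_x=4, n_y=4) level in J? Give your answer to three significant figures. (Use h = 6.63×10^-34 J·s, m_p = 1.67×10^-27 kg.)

E = 1.65×10^-13 J

For a 2D rectangular well E = (h²/8m_p)·Σ n_i²/L_i² = (6.63×10^-34)²/(8·1.67×10^-27) · [4²/(66.6 fm)² + 4²/(107 fm)²].
Evaluating gives E = 1.65×10^-13 J.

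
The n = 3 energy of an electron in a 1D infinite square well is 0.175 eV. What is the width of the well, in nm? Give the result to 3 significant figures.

From E_n = n²h²/(8m_eL²), L = n·h/√(8m_eE_n).
E_3 = 0.175 eV = 2.803×10^-20 J, so L = 3·6.626×10^-34/√(8·9.109×10^-31·2.803×10^-20) = 4.40×10^-9 m = 4.40 nm.

L = 4.40 nm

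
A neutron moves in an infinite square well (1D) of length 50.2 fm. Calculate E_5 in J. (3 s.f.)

For an infinite well E_n = n²h²/(8m_nL²), so E_1 = h²/(8m_nL²) = (6.626×10^-34)²/(8·1.675×10^-27·(5.02×10^-14 m)²) = 1.300×10^-14 J.
Then E_5 = 5²·E_1 = 25·1.300×10^-14 J = 3.25×10^-13 J.

E_5 = 3.25×10^-13 J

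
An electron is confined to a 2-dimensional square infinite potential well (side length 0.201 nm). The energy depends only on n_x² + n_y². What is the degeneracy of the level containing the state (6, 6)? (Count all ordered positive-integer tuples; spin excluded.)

The level has n_x² + n_y² = 72. The ordered positive-integer solutions are (6, 6).
That gives 1 state.

degeneracy = 1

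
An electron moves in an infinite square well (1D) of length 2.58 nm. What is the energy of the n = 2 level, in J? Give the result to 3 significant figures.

E_2 = 3.62×10^-20 J

For an infinite well E_n = n²h²/(8m_eL²), so E_1 = h²/(8m_eL²) = (6.626×10^-34)²/(8·9.109×10^-31·(2.58×10^-9 m)²) = 9.051×10^-21 J.
Then E_2 = 2²·E_1 = 4·9.051×10^-21 J = 3.62×10^-20 J.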